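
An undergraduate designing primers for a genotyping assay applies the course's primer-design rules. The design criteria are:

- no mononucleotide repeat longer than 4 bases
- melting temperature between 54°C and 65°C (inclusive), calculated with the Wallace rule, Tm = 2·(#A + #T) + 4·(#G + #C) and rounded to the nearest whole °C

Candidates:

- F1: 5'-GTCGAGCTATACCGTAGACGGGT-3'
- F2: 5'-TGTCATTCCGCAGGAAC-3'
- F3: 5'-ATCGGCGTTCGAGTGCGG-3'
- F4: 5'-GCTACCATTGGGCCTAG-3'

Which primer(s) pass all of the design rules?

F3 and F4.

F1 (23 nt, A=5 T=5 G=8 C=5): longest run = 3 ✓; Tm = 2·10 + 4·13 = 72°C, outside 54–65°C ✗ — fails.
F2 (17 nt, A=4 T=4 G=4 C=5): longest run = 2 ✓; Tm = 2·8 + 4·9 = 52°C, outside 54–65°C ✗ — fails.
F3 (18 nt, A=2 T=4 G=8 C=4): longest run = 2 ✓; Tm = 2·6 + 4·12 = 60°C ✓ — passes.
F4 (17 nt, A=3 T=4 G=5 C=5): longest run = 3 ✓; Tm = 2·7 + 4·10 = 54°C ✓ — passes.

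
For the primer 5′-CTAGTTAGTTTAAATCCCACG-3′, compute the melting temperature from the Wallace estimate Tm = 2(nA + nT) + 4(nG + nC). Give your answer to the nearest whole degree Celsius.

58°C

Base counts: A=6, T=7, G=3, C=5 (length 21).
Tm = 2·(6+7) + 4·(3+5) = 2·13 + 4·8 = 26 + 32 = 58°C.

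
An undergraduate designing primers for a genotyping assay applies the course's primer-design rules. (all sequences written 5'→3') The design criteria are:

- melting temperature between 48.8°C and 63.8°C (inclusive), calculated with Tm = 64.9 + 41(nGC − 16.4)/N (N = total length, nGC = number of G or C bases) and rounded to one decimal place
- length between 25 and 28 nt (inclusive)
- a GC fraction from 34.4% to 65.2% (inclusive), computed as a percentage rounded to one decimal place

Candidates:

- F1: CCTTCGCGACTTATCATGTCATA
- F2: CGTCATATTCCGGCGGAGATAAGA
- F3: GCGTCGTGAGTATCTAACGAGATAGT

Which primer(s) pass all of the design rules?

F1 (23 nt, A=5 T=8 G=3 C=7): Tm = 64.9 + 41·(10 − 16.4)/23 = 53.5°C ✓; length 23, outside 25–28 ✗; GC 10/23 = 43.5% ✓ — fails.
F2 (24 nt, A=7 T=5 G=7 C=5): Tm = 64.9 + 41·(12 − 16.4)/24 = 57.4°C ✓; length 24, outside 25–28 ✗; GC 12/24 = 50.0% ✓ — fails.
F3 (26 nt, A=7 T=7 G=8 C=4): Tm = 64.9 + 41·(12 − 16.4)/26 = 58.0°C ✓; length 26 ✓; GC 12/26 = 46.2% ✓ — passes.

F3 only.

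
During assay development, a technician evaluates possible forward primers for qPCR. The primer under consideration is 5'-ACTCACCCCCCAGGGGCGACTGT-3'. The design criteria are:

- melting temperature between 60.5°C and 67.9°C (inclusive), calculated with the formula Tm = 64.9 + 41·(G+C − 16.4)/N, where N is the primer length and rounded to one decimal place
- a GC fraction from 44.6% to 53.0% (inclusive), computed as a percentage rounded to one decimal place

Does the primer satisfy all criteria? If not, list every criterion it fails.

Fails: GC content.

Base counts: A=4, T=3, G=6, C=10 (length 23).
Tm: Tm = 64.9 + 41·(16 − 16.4)/23 = 64.2°C ✓
GC content: GC 16/23 = 69.6%, outside 44.6–53.0% ✗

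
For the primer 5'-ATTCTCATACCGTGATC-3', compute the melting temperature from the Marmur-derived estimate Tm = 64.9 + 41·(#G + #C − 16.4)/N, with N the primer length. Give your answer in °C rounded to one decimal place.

Base counts: A=4, T=6, G=2, C=5; G+C = 7, N = 17.
Tm = 64.9 + 41·(7 − 16.4)/17 = 64.9 + -385.40/17 = 42.2°C.

42.2°C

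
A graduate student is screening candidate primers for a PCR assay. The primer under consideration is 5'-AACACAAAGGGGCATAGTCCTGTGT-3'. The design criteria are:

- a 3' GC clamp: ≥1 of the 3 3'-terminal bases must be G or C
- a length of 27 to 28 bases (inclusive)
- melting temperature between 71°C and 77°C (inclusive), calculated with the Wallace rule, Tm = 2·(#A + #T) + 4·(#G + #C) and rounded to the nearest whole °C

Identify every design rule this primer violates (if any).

Fails: length.

Base counts: A=8, T=5, G=7, C=5 (length 25).
GC clamp: 3' end TGT has 1 G/C ✓
length: length 25, outside 27–28 ✗
Tm: Tm = 2·13 + 4·12 = 74°C ✓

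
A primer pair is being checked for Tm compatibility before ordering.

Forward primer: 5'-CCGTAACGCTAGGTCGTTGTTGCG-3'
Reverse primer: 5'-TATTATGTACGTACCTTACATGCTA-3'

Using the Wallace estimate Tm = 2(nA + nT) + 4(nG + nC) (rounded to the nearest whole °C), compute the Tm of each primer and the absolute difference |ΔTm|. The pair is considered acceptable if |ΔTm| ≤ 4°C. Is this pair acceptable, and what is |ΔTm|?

|ΔTm| = 10°C; the pair is not acceptable.

Forward: A=3 T=7 G=8 C=6 → Tm = 2·10 + 4·14 = 76°C.
Reverse: A=7 T=10 G=3 C=5 → Tm = 2·17 + 4·8 = 66°C.
|ΔTm| = |76 − 66| = 10°C, > 4°C.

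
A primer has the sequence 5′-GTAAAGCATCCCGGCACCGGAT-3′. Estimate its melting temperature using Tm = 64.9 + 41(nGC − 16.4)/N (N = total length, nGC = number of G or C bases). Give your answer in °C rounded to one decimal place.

Base counts: A=6, T=3, G=6, C=7; G+C = 13, N = 22.
Tm = 64.9 + 41·(13 − 16.4)/22 = 64.9 + -139.40/22 = 58.6°C.

58.6°C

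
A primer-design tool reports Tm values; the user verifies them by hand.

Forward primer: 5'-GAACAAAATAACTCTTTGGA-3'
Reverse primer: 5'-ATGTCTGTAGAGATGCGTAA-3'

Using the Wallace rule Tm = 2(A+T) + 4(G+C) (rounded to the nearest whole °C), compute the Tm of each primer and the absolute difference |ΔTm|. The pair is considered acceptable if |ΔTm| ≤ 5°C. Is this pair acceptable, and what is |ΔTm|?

Forward: A=9 T=5 G=3 C=3 → Tm = 2·14 + 4·6 = 52°C.
Reverse: A=6 T=6 G=6 C=2 → Tm = 2·12 + 4·8 = 56°C.
|ΔTm| = |52 − 56| = 4°C, ≤ 5°C.

|ΔTm| = 4°C; the pair is acceptable.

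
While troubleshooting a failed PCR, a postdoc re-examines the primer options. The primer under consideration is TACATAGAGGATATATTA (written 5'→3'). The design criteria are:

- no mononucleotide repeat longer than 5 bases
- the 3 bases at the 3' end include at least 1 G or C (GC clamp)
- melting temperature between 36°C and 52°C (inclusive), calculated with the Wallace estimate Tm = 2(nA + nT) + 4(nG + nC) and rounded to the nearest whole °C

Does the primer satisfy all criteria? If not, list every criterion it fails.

Base counts: A=8, T=6, G=3, C=1 (length 18).
homopolymer run: longest run = 2 ✓
GC clamp: 3' end TTA has 0 G/C, need ≥1 ✗
Tm: Tm = 2·14 + 4·4 = 44°C ✓

Fails: GC clamp.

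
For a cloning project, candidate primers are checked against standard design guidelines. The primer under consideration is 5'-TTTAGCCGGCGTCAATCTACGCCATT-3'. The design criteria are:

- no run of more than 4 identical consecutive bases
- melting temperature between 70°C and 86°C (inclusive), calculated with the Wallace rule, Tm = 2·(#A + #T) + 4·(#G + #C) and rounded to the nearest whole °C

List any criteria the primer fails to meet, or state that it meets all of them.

Meets all criteria.

Base counts: A=5, T=8, G=5, C=8 (length 26).
homopolymer run: longest run = 3 ✓
Tm: Tm = 2·13 + 4·13 = 78°C ✓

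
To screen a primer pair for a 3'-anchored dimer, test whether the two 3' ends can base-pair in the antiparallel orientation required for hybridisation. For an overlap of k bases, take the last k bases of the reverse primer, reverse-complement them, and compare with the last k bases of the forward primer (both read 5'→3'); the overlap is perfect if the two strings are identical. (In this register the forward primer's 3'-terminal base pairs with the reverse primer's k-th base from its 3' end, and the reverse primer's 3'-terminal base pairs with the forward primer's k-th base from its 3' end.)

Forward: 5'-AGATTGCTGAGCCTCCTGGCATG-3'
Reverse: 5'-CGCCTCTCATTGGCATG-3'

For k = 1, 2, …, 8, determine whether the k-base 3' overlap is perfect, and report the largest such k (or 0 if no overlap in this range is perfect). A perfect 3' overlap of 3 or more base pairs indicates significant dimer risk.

Longest perfect overlap: 4 complementary base pairs; significant dimer risk (threshold 3).

Last 8 bases (5'→3') — forward …CTGGCATG, reverse …TTGGCATG.
Reverse complement of the reverse primer's last 8 bases: CATGCCAA; its first k bases are the reverse complement of the reverse primer's last k bases, so a perfect k-base overlap needs the forward primer's last k bases to equal them.
Comparing (forward last k vs required): k=1: G vs C ✗; k=2: TG vs CA ✗; k=3: ATG vs CAT ✗; k=4: CATG vs CATG ✓; k=5: GCATG vs CATGC ✗; k=6: GGCATG vs CATGCC ✗; k=7: TGGCATG vs CATGCCA ✗; k=8: CTGGCATG vs CATGCCAA ✗.
Only k = 4 is perfect, so the longest perfect 3' overlap is 4.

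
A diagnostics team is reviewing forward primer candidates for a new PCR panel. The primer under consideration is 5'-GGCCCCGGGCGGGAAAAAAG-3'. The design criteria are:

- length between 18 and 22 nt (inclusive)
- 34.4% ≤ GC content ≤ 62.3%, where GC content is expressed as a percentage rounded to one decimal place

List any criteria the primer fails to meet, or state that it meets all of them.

Base counts: A=6, T=0, G=9, C=5 (length 20).
length: length 20 ✓
GC content: GC 14/20 = 70.0%, outside 34.4–62.3% ✗

Fails: GC content.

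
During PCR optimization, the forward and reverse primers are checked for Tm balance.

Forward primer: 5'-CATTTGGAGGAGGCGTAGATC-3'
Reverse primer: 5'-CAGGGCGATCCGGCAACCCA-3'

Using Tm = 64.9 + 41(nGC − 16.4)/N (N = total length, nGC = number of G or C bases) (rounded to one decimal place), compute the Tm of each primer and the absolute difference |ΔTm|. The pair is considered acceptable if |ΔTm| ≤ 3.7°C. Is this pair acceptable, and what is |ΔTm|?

|ΔTm| = 5.6°C; the pair is not acceptable.

Forward: G+C = 11, N = 21 → Tm = 64.9 + 41·(11 − 16.4)/21 = 54.4°C.
Reverse: G+C = 14, N = 20 → Tm = 64.9 + 41·(14 − 16.4)/20 = 60.0°C.
|ΔTm| = |54.4 − 60.0| = 5.6°C, > 3.7°C.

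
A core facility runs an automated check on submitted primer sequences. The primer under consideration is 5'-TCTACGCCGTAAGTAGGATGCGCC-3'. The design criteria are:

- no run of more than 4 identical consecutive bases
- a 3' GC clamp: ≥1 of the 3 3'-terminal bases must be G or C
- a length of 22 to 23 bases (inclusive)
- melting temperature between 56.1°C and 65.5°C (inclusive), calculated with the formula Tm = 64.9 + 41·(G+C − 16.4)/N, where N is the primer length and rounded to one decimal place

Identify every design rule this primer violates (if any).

Fails: length.

Base counts: A=5, T=5, G=7, C=7 (length 24).
homopolymer run: longest run = 2 ✓
GC clamp: 3' end GCC has 3 G/C ✓
length: length 24, outside 22–23 ✗
Tm: Tm = 64.9 + 41·(14 − 16.4)/24 = 60.8°C ✓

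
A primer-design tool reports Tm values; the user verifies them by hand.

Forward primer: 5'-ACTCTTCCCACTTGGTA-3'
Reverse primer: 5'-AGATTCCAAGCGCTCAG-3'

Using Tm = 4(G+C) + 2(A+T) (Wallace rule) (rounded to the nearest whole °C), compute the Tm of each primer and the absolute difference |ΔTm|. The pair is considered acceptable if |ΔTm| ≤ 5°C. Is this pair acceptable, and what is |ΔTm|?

Forward: A=3 T=6 G=2 C=6 → Tm = 2·9 + 4·8 = 50°C.
Reverse: A=5 T=3 G=4 C=5 → Tm = 2·8 + 4·9 = 52°C.
|ΔTm| = |50 − 52| = 2°C, ≤ 5°C.

|ΔTm| = 2°C; the pair is acceptable.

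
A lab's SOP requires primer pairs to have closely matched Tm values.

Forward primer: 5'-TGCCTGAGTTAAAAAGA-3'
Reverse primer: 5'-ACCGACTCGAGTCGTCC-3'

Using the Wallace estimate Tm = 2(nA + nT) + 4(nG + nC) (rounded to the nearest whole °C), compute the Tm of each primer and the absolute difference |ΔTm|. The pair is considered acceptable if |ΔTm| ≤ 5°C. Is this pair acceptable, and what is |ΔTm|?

Forward: A=7 T=4 G=4 C=2 → Tm = 2·11 + 4·6 = 46°C.
Reverse: A=3 T=3 G=4 C=7 → Tm = 2·6 + 4·11 = 56°C.
|ΔTm| = |46 − 56| = 10°C, > 5°C.

|ΔTm| = 10°C; the pair is not acceptable.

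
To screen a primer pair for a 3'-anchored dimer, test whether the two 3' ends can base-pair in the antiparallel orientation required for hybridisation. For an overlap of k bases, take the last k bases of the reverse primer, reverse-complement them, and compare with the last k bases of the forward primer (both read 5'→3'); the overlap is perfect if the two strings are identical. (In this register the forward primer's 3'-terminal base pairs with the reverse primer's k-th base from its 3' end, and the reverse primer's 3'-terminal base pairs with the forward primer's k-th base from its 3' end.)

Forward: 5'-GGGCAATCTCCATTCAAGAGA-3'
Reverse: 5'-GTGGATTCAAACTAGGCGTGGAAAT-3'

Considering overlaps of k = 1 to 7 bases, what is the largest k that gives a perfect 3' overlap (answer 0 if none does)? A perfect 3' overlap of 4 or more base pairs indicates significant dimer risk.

Last 7 bases (5'→3') — forward …CAAGAGA, reverse …TGGAAAT.
Reverse complement of the reverse primer's last 7 bases: ATTTCCA; its first k bases are the reverse complement of the reverse primer's last k bases, so a perfect k-base overlap needs the forward primer's last k bases to equal them.
Comparing (forward last k vs required): k=1: A vs A ✓; k=2: GA vs AT ✗; k=3: AGA vs ATT ✗; k=4: GAGA vs ATTT ✗; k=5: AGAGA vs ATTTC ✗; k=6: AAGAGA vs ATTTCC ✗; k=7: CAAGAGA vs ATTTCCA ✗.
Only k = 1 is perfect, so the longest perfect 3' overlap is 1.

Longest perfect overlap: 1 complementary base pair; below the dimer-risk threshold (threshold 4).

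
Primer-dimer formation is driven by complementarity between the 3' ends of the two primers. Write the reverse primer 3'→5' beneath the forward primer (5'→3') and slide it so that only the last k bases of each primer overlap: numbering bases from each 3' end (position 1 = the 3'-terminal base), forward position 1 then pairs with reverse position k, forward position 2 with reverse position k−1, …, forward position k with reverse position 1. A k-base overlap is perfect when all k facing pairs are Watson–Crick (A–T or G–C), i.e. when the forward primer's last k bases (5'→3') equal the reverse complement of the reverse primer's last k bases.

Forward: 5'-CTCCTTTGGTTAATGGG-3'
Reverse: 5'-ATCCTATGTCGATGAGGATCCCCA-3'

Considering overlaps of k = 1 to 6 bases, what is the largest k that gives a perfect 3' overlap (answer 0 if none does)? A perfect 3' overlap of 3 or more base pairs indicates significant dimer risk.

Longest perfect overlap: 4 complementary base pairs; significant dimer risk (threshold 3).

Last 6 bases (5'→3') — forward …AATGGG, reverse …TCCCCA.
Reverse complement of the reverse primer's last 6 bases: TGGGGA; its first k bases are the reverse complement of the reverse primer's last k bases, so a perfect k-base overlap needs the forward primer's last k bases to equal them.
Comparing (forward last k vs required): k=1: G vs T ✗; k=2: GG vs TG ✗; k=3: GGG vs TGG ✗; k=4: TGGG vs TGGG ✓; k=5: ATGGG vs TGGGG ✗; k=6: AATGGG vs TGGGGA ✗.
Only k = 4 is perfect, so the longest perfect 3' overlap is 4.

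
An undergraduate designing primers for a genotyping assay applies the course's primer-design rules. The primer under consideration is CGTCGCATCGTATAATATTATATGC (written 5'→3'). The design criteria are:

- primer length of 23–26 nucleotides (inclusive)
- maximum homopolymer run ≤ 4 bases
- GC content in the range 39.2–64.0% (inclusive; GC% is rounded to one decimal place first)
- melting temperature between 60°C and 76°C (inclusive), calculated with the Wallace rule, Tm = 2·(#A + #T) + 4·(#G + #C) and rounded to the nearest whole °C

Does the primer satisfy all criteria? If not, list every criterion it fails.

Fails: GC content.

Base counts: A=7, T=9, G=4, C=5 (length 25).
length: length 25 ✓
homopolymer run: longest run = 2 ✓
GC content: GC 9/25 = 36.0%, outside 39.2–64.0% ✗
Tm: Tm = 2·16 + 4·9 = 68°C ✓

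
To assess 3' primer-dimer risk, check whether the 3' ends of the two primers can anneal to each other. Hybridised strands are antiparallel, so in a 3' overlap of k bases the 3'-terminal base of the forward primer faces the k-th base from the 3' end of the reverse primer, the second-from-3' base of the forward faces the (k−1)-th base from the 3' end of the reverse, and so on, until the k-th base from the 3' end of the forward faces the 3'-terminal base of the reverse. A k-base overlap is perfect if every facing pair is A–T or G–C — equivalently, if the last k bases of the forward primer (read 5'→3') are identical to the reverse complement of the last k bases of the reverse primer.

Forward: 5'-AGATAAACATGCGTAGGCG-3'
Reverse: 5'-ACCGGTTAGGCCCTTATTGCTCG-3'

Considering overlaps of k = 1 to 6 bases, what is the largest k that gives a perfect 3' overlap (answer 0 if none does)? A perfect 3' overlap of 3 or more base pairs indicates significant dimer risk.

Longest perfect overlap: 2 complementary base pairs; below the dimer-risk threshold (threshold 3).

Last 6 bases (5'→3') — forward …TAGGCG, reverse …TGCTCG.
Reverse complement of the reverse primer's last 6 bases: CGAGCA; its first k bases are the reverse complement of the reverse primer's last k bases, so a perfect k-base overlap needs the forward primer's last k bases to equal them.
Comparing (forward last k vs required): k=1: G vs C ✗; k=2: CG vs CG ✓; k=3: GCG vs CGA ✗; k=4: GGCG vs CGAG ✗; k=5: AGGCG vs CGAGC ✗; k=6: TAGGCG vs CGAGCA ✗.
Only k = 2 is perfect, so the longest perfect 3' overlap is 2.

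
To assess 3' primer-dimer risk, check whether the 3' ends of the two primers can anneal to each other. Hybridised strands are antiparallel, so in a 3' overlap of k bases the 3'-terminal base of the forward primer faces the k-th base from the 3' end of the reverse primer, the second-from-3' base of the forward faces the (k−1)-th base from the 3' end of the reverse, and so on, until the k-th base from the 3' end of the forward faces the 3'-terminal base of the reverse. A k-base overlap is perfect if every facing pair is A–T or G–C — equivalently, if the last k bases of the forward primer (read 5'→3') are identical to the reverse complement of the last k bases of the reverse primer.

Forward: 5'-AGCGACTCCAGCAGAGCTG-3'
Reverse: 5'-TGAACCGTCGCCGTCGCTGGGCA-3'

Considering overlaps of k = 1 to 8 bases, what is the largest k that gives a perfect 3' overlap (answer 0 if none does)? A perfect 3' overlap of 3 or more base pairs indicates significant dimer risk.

Last 8 bases (5'→3') — forward …CAGAGCTG, reverse …GCTGGGCA.
Reverse complement of the reverse primer's last 8 bases: TGCCCAGC; its first k bases are the reverse complement of the reverse primer's last k bases, so a perfect k-base overlap needs the forward primer's last k bases to equal them.
Comparing (forward last k vs required): k=1: G vs T ✗; k=2: TG vs TG ✓; k=3: CTG vs TGC ✗; k=4: GCTG vs TGCC ✗; k=5: AGCTG vs TGCCC ✗; k=6: GAGCTG vs TGCCCA ✗; k=7: AGAGCTG vs TGCCCAG ✗; k=8: CAGAGCTG vs TGCCCAGC ✗.
Only k = 2 is perfect, so the longest perfect 3' overlap is 2.

Longest perfect overlap: 2 complementary base pairs; below the dimer-risk threshold (threshold 3).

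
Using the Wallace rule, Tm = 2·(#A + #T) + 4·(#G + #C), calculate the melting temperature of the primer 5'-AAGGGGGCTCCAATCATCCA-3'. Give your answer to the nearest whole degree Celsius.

Base counts: A=6, T=3, G=5, C=6 (length 20).
Tm = 2·(6+3) + 4·(5+6) = 2·9 + 4·11 = 18 + 44 = 62°C.

62°C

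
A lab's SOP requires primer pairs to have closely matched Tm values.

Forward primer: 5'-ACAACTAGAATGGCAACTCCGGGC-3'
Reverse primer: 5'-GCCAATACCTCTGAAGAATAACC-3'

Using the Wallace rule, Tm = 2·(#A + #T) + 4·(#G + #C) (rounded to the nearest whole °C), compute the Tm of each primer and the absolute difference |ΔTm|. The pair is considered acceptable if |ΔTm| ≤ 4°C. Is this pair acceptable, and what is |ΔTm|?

Forward: A=8 T=3 G=6 C=7 → Tm = 2·11 + 4·13 = 74°C.
Reverse: A=9 T=4 G=3 C=7 → Tm = 2·13 + 4·10 = 66°C.
|ΔTm| = |74 − 66| = 8°C, > 4°C.

|ΔTm| = 8°C; the pair is not acceptable.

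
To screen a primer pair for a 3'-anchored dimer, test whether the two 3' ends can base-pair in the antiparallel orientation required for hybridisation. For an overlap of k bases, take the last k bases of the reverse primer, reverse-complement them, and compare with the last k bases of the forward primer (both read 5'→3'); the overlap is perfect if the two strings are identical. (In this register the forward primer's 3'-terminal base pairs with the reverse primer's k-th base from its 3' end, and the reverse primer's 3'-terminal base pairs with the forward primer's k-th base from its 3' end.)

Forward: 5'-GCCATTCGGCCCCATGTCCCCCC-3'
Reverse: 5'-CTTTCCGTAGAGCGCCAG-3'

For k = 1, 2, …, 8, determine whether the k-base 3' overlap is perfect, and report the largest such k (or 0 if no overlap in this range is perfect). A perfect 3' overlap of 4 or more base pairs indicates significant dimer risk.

Longest perfect overlap: 1 complementary base pair; below the dimer-risk threshold (threshold 4).

Last 8 bases (5'→3') — forward …GTCCCCCC, reverse …AGCGCCAG.
Reverse complement of the reverse primer's last 8 bases: CTGGCGCT; its first k bases are the reverse complement of the reverse primer's last k bases, so a perfect k-base overlap needs the forward primer's last k bases to equal them.
Comparing (forward last k vs required): k=1: C vs C ✓; k=2: CC vs CT ✗; k=3: CCC vs CTG ✗; k=4: CCCC vs CTGG ✗; k=5: CCCCC vs CTGGC ✗; k=6: CCCCCC vs CTGGCG ✗; k=7: TCCCCCC vs CTGGCGC ✗; k=8: GTCCCCCC vs CTGGCGCT ✗.
Only k = 1 is perfect, so the longest perfect 3' overlap is 1.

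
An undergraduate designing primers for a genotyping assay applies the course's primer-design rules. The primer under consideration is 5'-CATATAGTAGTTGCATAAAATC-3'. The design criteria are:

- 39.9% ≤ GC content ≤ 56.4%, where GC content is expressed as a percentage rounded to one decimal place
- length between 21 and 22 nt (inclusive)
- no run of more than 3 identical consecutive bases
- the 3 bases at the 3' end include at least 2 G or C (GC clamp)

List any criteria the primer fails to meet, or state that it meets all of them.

Fails: GC content, homopolymer run, GC clamp.

Base counts: A=9, T=7, G=3, C=3 (length 22).
GC content: GC 6/22 = 27.3%, outside 39.9–56.4% ✗
length: length 22 ✓
homopolymer run: longest run = 4, exceeds 3 ✗
GC clamp: 3' end ATC has 1 G/C, need ≥2 ✗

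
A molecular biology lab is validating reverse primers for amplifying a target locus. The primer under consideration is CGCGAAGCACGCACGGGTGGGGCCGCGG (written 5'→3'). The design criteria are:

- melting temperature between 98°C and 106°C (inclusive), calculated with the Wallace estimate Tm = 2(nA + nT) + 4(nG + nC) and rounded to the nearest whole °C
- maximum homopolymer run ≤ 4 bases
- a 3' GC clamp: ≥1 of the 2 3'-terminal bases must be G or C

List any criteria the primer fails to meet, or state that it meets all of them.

Meets all criteria.

Base counts: A=4, T=1, G=14, C=9 (length 28).
Tm: Tm = 2·5 + 4·23 = 102°C ✓
homopolymer run: longest run = 4 ✓
GC clamp: 3' end GG has 2 G/C ✓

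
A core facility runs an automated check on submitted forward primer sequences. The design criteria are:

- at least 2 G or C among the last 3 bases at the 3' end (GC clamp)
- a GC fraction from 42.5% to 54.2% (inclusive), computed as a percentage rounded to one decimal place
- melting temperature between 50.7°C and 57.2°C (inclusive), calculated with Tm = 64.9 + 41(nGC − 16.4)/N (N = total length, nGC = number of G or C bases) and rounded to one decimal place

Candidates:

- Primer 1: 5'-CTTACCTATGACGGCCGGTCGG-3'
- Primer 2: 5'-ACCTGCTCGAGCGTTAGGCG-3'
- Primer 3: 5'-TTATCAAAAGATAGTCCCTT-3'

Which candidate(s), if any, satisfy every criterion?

Primer 1 (22 nt, A=3 T=5 G=7 C=7): 3' end CGG has 3 G/C ✓; GC 14/22 = 63.6%, outside 42.5–54.2% ✗; Tm = 64.9 + 41·(14 − 16.4)/22 = 60.4°C, outside 50.7–57.2°C ✗ — fails.
Primer 2 (20 nt, A=3 T=4 G=7 C=6): 3' end GCG has 3 G/C ✓; GC 13/20 = 65.0%, outside 42.5–54.2% ✗; Tm = 64.9 + 41·(13 − 16.4)/20 = 57.9°C, outside 50.7–57.2°C ✗ — fails.
Primer 3 (20 nt, A=7 T=7 G=2 C=4): 3' end CTT has 1 G/C, need ≥2 ✗; GC 6/20 = 30.0%, outside 42.5–54.2% ✗; Tm = 64.9 + 41·(6 − 16.4)/20 = 43.6°C, outside 50.7–57.2°C ✗ — fails.

None of the candidates satisfy all criteria.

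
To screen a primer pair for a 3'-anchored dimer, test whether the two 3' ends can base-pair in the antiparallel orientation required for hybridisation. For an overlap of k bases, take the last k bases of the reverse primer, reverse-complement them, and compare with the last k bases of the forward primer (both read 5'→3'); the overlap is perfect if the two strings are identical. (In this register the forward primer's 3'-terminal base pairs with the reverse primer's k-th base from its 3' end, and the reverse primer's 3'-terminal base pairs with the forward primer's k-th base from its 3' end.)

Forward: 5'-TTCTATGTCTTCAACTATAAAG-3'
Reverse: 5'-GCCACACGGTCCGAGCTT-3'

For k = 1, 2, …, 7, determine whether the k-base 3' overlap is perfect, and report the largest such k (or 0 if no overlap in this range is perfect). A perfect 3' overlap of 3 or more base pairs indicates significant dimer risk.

Last 7 bases (5'→3') — forward …TATAAAG, reverse …CGAGCTT.
Reverse complement of the reverse primer's last 7 bases: AAGCTCG; its first k bases are the reverse complement of the reverse primer's last k bases, so a perfect k-base overlap needs the forward primer's last k bases to equal them.
Comparing (forward last k vs required): k=1: G vs A ✗; k=2: AG vs AA ✗; k=3: AAG vs AAG ✓; k=4: AAAG vs AAGC ✗; k=5: TAAAG vs AAGCT ✗; k=6: ATAAAG vs AAGCTC ✗; k=7: TATAAAG vs AAGCTCG ✗.
Only k = 3 is perfect, so the longest perfect 3' overlap is 3.

Longest perfect overlap: 3 complementary base pairs; significant dimer risk (threshold 3).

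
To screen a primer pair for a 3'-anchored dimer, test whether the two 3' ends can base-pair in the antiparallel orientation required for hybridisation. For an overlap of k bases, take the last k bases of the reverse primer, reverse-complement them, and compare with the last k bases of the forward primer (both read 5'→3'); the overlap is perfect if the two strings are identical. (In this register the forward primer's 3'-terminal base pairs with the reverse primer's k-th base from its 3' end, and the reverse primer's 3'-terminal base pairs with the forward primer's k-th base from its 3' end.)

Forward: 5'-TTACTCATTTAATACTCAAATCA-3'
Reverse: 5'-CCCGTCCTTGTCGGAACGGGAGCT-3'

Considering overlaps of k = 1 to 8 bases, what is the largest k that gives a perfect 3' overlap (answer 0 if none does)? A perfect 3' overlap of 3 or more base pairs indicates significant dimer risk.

Longest perfect overlap: 1 complementary base pair; below the dimer-risk threshold (threshold 3).

Last 8 bases (5'→3') — forward …TCAAATCA, reverse …CGGGAGCT.
Reverse complement of the reverse primer's last 8 bases: AGCTCCCG; its first k bases are the reverse complement of the reverse primer's last k bases, so a perfect k-base overlap needs the forward primer's last k bases to equal them.
Comparing (forward last k vs required): k=1: A vs A ✓; k=2: CA vs AG ✗; k=3: TCA vs AGC ✗; k=4: ATCA vs AGCT ✗; k=5: AATCA vs AGCTC ✗; k=6: AAATCA vs AGCTCC ✗; k=7: CAAATCA vs AGCTCCC ✗; k=8: TCAAATCA vs AGCTCCCG ✗.
Only k = 1 is perfect, so the longest perfect 3' overlap is 1.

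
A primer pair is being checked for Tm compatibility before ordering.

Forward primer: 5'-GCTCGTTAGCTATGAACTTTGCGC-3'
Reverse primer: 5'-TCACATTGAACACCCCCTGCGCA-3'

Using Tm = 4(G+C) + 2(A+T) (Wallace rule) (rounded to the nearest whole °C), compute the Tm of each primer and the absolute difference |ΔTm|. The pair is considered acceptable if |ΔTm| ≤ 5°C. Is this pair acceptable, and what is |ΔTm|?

|ΔTm| = 0°C; the pair is acceptable.

Forward: A=4 T=8 G=6 C=6 → Tm = 2·12 + 4·12 = 72°C.
Reverse: A=6 T=4 G=3 C=10 → Tm = 2·10 + 4·13 = 72°C.
|ΔTm| = |72 − 72| = 0°C, ≤ 5°C.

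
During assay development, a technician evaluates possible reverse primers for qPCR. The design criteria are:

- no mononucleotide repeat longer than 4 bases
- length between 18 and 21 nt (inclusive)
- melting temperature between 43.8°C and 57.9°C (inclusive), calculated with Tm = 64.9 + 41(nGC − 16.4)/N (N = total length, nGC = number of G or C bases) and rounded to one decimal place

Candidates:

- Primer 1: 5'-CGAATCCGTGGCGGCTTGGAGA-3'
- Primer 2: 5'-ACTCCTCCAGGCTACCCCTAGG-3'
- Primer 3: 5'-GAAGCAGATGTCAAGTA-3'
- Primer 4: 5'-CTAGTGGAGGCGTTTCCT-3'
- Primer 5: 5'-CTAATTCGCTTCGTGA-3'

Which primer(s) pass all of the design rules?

Primer 1 (22 nt, A=4 T=4 G=9 C=5): longest run = 2 ✓; length 22, outside 18–21 ✗; Tm = 64.9 + 41·(14 − 16.4)/22 = 60.4°C, outside 43.8–57.9°C ✗ — fails.
Primer 2 (22 nt, A=4 T=4 G=4 C=10): longest run = 4 ✓; length 22, outside 18–21 ✗; Tm = 64.9 + 41·(14 − 16.4)/22 = 60.4°C, outside 43.8–57.9°C ✗ — fails.
Primer 3 (17 nt, A=7 T=3 G=5 C=2): longest run = 2 ✓; length 17, outside 18–21 ✗; Tm = 64.9 + 41·(7 − 16.4)/17 = 42.2°C, outside 43.8–57.9°C ✗ — fails.
Primer 4 (18 nt, A=2 T=6 G=6 C=4): longest run = 3 ✓; length 18 ✓; Tm = 64.9 + 41·(10 − 16.4)/18 = 50.3°C ✓ — passes.
Primer 5 (16 nt, A=3 T=6 G=3 C=4): longest run = 2 ✓; length 16, outside 18–21 ✗; Tm = 64.9 + 41·(7 − 16.4)/16 = 40.8°C, outside 43.8–57.9°C ✗ — fails.

Primer 4 only.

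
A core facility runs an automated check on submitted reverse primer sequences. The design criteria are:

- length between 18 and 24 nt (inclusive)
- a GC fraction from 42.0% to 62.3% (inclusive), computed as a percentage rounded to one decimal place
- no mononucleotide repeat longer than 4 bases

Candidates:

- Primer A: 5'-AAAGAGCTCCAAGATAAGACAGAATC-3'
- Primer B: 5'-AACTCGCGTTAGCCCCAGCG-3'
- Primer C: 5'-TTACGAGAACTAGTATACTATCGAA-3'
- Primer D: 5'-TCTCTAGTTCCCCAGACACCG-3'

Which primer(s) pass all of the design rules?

Primer A (26 nt, A=13 T=3 G=5 C=5): length 26, outside 18–24 ✗; GC 10/26 = 38.5%, outside 42.0–62.3% ✗; longest run = 3 ✓ — fails.
Primer B (20 nt, A=4 T=3 G=5 C=8): length 20 ✓; GC 13/20 = 65.0%, outside 42.0–62.3% ✗; longest run = 4 ✓ — fails.
Primer C (25 nt, A=10 T=7 G=4 C=4): length 25, outside 18–24 ✗; GC 8/25 = 32.0%, outside 42.0–62.3% ✗; longest run = 2 ✓ — fails.
Primer D (21 nt, A=4 T=5 G=3 C=9): length 21 ✓; GC 12/21 = 57.1% ✓; longest run = 4 ✓ — passes.

Primer D only.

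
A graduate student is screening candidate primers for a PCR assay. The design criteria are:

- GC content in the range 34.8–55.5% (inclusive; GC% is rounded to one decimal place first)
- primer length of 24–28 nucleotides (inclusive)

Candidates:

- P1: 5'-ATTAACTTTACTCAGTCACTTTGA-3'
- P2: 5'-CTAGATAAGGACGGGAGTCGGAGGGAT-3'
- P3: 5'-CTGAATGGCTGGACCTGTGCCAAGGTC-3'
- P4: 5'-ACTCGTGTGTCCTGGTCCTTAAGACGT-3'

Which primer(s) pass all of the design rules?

P4 only.

P1 (24 nt, A=7 T=10 G=2 C=5): GC 7/24 = 29.2%, outside 34.8–55.5% ✗; length 24 ✓ — fails.
P2 (27 nt, A=8 T=4 G=12 C=3): GC 15/27 = 55.6%, outside 34.8–55.5% ✗; length 27 ✓ — fails.
P3 (27 nt, A=5 T=6 G=9 C=7): GC 16/27 = 59.3%, outside 34.8–55.5% ✗; length 27 ✓ — fails.
P4 (27 nt, A=4 T=9 G=7 C=7): GC 14/27 = 51.9% ✓; length 27 ✓ — passes.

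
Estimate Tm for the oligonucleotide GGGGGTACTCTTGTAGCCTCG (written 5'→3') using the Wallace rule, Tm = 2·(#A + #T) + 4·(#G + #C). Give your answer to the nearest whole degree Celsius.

68°C

Base counts: A=2, T=6, G=8, C=5 (length 21).
Tm = 2·(2+6) + 4·(8+5) = 2·8 + 4·13 = 16 + 52 = 68°C.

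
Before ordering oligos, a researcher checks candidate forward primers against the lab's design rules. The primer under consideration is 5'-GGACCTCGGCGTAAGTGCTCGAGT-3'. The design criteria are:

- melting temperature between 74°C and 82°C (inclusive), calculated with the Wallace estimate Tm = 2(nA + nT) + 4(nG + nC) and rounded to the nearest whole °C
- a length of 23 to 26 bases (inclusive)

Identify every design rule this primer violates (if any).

Base counts: A=4, T=5, G=9, C=6 (length 24).
Tm: Tm = 2·9 + 4·15 = 78°C ✓
length: length 24 ✓

Meets all criteria.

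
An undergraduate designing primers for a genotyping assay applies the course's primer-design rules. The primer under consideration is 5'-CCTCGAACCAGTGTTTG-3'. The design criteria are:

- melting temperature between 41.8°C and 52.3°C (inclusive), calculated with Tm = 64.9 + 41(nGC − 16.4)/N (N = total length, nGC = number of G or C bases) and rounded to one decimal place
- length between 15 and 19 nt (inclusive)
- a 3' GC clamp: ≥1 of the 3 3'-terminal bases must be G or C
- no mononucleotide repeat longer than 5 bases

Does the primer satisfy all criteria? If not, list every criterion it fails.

Base counts: A=3, T=5, G=4, C=5 (length 17).
Tm: Tm = 64.9 + 41·(9 − 16.4)/17 = 47.1°C ✓
length: length 17 ✓
GC clamp: 3' end TTG has 1 G/C ✓
homopolymer run: longest run = 3 ✓

Meets all criteria.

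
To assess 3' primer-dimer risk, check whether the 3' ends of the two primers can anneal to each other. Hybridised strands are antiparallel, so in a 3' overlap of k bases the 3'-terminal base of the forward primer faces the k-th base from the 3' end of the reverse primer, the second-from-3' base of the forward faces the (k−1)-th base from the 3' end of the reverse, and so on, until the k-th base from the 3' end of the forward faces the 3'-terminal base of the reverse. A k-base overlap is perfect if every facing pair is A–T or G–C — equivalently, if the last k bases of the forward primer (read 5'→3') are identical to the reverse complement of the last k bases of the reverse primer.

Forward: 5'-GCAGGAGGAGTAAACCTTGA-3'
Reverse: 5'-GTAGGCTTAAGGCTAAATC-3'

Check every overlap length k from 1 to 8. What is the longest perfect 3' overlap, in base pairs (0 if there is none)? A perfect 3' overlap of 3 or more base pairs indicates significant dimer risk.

Last 8 bases (5'→3') — forward …AACCTTGA, reverse …GCTAAATC.
Reverse complement of the reverse primer's last 8 bases: GATTTAGC; its first k bases are the reverse complement of the reverse primer's last k bases, so a perfect k-base overlap needs the forward primer's last k bases to equal them.
Comparing (forward last k vs required): k=1: A vs G ✗; k=2: GA vs GA ✓; k=3: TGA vs GAT ✗; k=4: TTGA vs GATT ✗; k=5: CTTGA vs GATTT ✗; k=6: CCTTGA vs GATTTA ✗; k=7: ACCTTGA vs GATTTAG ✗; k=8: AACCTTGA vs GATTTAGC ✗.
Only k = 2 is perfect, so the longest perfect 3' overlap is 2.

Longest perfect overlap: 2 complementary base pairs; below the dimer-risk threshold (threshold 3).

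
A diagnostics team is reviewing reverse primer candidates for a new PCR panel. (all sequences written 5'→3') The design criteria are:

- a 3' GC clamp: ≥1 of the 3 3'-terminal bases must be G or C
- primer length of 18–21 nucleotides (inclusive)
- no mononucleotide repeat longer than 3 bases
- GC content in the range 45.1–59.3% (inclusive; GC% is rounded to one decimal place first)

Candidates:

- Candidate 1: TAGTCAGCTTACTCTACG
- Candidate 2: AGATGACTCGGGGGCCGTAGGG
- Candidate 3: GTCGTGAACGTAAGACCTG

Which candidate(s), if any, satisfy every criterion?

Candidate 3 only.

Candidate 1 (18 nt, A=4 T=6 G=3 C=5): 3' end ACG has 2 G/C ✓; length 18 ✓; longest run = 2 ✓; GC 8/18 = 44.4%, outside 45.1–59.3% ✗ — fails.
Candidate 2 (22 nt, A=4 T=3 G=11 C=4): 3' end GGG has 3 G/C ✓; length 22, outside 18–21 ✗; longest run = 5, exceeds 3 ✗; GC 15/22 = 68.2%, outside 45.1–59.3% ✗ — fails.
Candidate 3 (19 nt, A=5 T=4 G=6 C=4): 3' end CTG has 2 G/C ✓; length 19 ✓; longest run = 2 ✓; GC 10/19 = 52.6% ✓ — passes.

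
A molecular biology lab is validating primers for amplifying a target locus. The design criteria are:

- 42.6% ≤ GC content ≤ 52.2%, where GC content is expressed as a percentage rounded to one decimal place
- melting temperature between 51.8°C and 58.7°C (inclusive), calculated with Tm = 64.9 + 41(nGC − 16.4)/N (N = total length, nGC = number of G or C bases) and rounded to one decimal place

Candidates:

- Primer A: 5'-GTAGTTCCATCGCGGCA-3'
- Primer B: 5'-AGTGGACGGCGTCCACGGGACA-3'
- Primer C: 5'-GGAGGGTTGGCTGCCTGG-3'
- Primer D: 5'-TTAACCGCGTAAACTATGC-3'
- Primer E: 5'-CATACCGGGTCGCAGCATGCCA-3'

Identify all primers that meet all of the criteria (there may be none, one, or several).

None of the candidates satisfy all criteria.

Primer A (17 nt, A=3 T=4 G=5 C=5): GC 10/17 = 58.8%, outside 42.6–52.2% ✗; Tm = 64.9 + 41·(10 − 16.4)/17 = 49.5°C, outside 51.8–58.7°C ✗ — fails.
Primer B (22 nt, A=5 T=2 G=9 C=6): GC 15/22 = 68.2%, outside 42.6–52.2% ✗; Tm = 64.9 + 41·(15 − 16.4)/22 = 62.3°C, outside 51.8–58.7°C ✗ — fails.
Primer C (18 nt, A=1 T=4 G=10 C=3): GC 13/18 = 72.2%, outside 42.6–52.2% ✗; Tm = 64.9 + 41·(13 − 16.4)/18 = 57.2°C ✓ — fails.
Primer D (19 nt, A=6 T=5 G=3 C=5): GC 8/19 = 42.1%, outside 42.6–52.2% ✗; Tm = 64.9 + 41·(8 − 16.4)/19 = 46.8°C, outside 51.8–58.7°C ✗ — fails.
Primer E (22 nt, A=5 T=3 G=6 C=8): GC 14/22 = 63.6%, outside 42.6–52.2% ✗; Tm = 64.9 + 41·(14 − 16.4)/22 = 60.4°C, outside 51.8–58.7°C ✗ — fails.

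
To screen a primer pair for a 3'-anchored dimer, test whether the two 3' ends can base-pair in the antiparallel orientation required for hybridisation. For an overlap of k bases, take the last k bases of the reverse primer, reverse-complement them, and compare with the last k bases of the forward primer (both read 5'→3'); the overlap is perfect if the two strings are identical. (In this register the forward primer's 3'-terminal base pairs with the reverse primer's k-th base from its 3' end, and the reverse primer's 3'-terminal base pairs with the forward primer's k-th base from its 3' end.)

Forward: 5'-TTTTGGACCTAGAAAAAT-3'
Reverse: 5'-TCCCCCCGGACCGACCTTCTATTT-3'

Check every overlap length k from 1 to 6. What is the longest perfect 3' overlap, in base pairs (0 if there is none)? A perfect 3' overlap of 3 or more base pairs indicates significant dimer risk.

Last 6 bases (5'→3') — forward …AAAAAT, reverse …CTATTT.
Reverse complement of the reverse primer's last 6 bases: AAATAG; its first k bases are the reverse complement of the reverse primer's last k bases, so a perfect k-base overlap needs the forward primer's last k bases to equal them.
Comparing (forward last k vs required): k=1: T vs A ✗; k=2: AT vs AA ✗; k=3: AAT vs AAA ✗; k=4: AAAT vs AAAT ✓; k=5: AAAAT vs AAATA ✗; k=6: AAAAAT vs AAATAG ✗.
Only k = 4 is perfect, so the longest perfect 3' overlap is 4.

Longest perfect overlap: 4 complementary base pairs; significant dimer risk (threshold 3).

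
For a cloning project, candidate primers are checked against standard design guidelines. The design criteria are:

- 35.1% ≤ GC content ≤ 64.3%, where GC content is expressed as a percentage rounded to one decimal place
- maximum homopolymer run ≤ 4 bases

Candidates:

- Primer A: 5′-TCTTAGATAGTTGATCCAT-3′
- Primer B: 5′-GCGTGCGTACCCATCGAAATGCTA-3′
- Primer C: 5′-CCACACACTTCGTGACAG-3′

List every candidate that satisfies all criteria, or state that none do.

Primer B and Primer C.

Primer A (19 nt, A=5 T=8 G=3 C=3): GC 6/19 = 31.6%, outside 35.1–64.3% ✗; longest run = 2 ✓ — fails.
Primer B (24 nt, A=6 T=5 G=6 C=7): GC 13/24 = 54.2% ✓; longest run = 3 ✓ — passes.
Primer C (18 nt, A=5 T=3 G=3 C=7): GC 10/18 = 55.6% ✓; longest run = 2 ✓ — passes.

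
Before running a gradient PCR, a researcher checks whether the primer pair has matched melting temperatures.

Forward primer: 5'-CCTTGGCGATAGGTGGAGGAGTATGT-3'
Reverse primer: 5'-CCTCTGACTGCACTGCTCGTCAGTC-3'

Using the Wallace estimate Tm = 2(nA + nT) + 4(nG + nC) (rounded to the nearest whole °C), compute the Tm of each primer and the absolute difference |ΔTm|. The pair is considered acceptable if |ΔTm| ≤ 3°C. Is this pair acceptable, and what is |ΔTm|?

|ΔTm| = 0°C; the pair is acceptable.

Forward: A=5 T=7 G=11 C=3 → Tm = 2·12 + 4·14 = 80°C.
Reverse: A=3 T=7 G=5 C=10 → Tm = 2·10 + 4·15 = 80°C.
|ΔTm| = |80 − 80| = 0°C, ≤ 3°C.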